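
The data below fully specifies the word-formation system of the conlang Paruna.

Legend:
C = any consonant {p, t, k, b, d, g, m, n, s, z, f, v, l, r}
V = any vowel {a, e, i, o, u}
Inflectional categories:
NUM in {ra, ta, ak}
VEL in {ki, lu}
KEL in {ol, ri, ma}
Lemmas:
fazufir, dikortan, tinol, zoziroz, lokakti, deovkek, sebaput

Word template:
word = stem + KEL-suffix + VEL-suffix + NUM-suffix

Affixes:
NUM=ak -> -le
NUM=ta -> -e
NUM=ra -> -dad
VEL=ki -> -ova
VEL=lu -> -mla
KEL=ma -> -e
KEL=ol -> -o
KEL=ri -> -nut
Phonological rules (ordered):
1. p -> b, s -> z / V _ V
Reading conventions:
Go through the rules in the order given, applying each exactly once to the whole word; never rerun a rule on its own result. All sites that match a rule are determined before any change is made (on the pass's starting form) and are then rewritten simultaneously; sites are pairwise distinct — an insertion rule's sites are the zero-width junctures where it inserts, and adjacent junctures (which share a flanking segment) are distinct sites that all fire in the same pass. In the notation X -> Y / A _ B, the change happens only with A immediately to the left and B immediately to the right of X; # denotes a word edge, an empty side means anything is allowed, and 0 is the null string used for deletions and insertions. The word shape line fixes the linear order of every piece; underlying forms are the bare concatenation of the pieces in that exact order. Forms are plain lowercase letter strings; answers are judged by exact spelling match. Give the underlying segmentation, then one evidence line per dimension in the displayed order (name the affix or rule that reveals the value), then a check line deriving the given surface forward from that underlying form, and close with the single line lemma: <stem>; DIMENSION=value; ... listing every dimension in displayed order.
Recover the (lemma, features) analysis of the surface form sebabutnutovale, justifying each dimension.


underlying: sebaput-nut-ova-le
NUM=ak - signalled by the affix -le
VEL=ki - signalled by the affix -ova
KEL=ri - signalled by the affix -nut
check: sebaputnutovale -> sebabutnutovale
lemma: sebaput; NUM=ak; VEL=ki; KEL=ri


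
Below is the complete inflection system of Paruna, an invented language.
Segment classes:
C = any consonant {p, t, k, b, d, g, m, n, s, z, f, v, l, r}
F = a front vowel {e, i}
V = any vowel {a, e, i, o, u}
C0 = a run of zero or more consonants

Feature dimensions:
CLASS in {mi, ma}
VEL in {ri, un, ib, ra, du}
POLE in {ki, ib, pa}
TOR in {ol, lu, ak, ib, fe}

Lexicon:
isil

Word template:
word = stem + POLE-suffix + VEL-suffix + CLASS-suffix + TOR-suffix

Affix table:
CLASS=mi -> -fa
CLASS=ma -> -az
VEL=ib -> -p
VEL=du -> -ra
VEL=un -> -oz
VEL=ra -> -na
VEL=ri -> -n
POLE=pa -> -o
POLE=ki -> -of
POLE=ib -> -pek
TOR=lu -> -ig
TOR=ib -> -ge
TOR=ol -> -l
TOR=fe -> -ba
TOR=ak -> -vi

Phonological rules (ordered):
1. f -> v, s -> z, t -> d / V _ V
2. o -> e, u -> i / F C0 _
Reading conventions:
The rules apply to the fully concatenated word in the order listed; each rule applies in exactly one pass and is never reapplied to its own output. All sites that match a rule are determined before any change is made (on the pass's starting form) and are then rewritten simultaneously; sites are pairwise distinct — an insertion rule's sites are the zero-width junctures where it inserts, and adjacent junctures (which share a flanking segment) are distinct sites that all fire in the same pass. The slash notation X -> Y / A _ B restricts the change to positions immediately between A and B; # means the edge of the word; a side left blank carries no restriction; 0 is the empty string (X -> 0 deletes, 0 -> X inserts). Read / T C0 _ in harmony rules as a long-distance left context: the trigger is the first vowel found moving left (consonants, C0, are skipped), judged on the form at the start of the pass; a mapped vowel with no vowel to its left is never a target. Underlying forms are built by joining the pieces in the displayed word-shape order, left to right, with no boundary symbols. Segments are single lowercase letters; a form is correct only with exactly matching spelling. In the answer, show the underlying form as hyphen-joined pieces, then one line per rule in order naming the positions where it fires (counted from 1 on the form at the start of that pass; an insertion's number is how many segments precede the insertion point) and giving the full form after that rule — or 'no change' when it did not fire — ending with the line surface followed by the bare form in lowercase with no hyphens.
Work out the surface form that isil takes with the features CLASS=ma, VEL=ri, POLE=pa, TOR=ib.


underlying: isil-o-n-az-ge
1. f -> v, s -> z, t -> d / V _ V: fires at position(s) 2: izilonazge
2. o -> e, u -> i / F C0 _: fires at position(s) 5: izilenazge
surface: izilenazge


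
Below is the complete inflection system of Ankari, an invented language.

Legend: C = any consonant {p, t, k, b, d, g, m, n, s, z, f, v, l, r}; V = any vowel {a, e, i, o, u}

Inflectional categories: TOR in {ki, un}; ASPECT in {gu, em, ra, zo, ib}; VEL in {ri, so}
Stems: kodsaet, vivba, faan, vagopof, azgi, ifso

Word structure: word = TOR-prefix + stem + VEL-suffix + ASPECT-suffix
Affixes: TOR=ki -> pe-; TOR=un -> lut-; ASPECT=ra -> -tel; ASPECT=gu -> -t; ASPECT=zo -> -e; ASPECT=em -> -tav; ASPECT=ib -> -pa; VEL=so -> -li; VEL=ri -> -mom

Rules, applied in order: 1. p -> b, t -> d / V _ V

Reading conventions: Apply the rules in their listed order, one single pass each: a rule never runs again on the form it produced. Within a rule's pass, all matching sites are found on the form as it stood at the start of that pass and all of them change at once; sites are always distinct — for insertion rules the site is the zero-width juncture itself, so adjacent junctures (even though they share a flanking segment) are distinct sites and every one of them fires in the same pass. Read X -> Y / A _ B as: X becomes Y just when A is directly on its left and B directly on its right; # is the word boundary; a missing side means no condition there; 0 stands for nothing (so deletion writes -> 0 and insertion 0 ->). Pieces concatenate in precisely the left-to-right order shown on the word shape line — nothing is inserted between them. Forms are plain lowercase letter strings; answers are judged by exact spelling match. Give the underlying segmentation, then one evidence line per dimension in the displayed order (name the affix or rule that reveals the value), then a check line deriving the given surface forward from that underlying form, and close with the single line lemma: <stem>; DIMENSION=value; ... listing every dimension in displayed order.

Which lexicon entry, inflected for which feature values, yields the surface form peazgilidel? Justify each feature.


underlying: pe-azgi-li-tel
TOR=ki - signalled by the affix pe-
ASPECT=ra - signalled by the affix -tel
VEL=so - signalled by the affix -li
check: peazgilitel -> peazgilidel
lemma: azgi; TOR=ki; ASPECT=ra; VEL=so


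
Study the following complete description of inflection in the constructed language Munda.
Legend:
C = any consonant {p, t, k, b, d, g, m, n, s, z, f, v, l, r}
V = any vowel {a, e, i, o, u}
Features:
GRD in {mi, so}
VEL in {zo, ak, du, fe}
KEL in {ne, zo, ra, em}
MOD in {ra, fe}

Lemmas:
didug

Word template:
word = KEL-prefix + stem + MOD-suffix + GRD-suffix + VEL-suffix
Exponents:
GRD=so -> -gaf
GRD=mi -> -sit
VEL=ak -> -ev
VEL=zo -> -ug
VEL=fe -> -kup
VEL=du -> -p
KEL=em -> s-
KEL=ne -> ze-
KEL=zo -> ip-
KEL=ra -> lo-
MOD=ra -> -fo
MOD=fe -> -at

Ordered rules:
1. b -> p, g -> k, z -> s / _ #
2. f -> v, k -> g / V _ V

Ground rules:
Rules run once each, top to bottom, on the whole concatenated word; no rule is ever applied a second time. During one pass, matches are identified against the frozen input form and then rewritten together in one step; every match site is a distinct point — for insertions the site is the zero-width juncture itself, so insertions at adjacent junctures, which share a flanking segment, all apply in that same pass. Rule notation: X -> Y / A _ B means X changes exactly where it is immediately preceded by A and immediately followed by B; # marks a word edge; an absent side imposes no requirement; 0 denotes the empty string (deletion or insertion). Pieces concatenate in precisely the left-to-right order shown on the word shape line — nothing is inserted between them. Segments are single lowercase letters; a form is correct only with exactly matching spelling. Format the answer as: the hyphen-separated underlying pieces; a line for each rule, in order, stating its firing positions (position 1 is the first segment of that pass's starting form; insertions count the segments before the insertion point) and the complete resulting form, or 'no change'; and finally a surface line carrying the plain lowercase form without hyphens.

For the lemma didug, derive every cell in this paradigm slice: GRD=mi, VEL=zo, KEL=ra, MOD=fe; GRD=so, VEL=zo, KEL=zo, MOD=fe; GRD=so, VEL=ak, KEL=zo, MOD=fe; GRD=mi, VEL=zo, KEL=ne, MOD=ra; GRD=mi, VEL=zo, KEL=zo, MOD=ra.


cell GRD=mi, VEL=zo, KEL=ra, MOD=fe:
underlying: lo-didug-at-sit-ug
1. b -> p, g -> k, z -> s / _ #: fires at position(s) 14: lodidugatsituk
2. f -> v, k -> g / V _ V: no change
surface: lodidugatsituk

cell GRD=so, VEL=zo, KEL=zo, MOD=fe:
underlying: ip-didug-at-gaf-ug
1. b -> p, g -> k, z -> s / _ #: fires at position(s) 14: ipdidugatgafuk
2. f -> v, k -> g / V _ V: fires at position(s) 12: ipdidugatgavuk
surface: ipdidugatgavuk

cell GRD=so, VEL=ak, KEL=zo, MOD=fe:
underlying: ip-didug-at-gaf-ev
1. b -> p, g -> k, z -> s / _ #: no change
2. f -> v, k -> g / V _ V: fires at position(s) 12: ipdidugatgavev
surface: ipdidugatgavev

cell GRD=mi, VEL=zo, KEL=ne, MOD=ra:
underlying: ze-didug-fo-sit-ug
1. b -> p, g -> k, z -> s / _ #: fires at position(s) 14: zedidugfosituk
2. f -> v, k -> g / V _ V: no change
surface: zedidugfosituk

cell GRD=mi, VEL=zo, KEL=zo, MOD=ra:
underlying: ip-didug-fo-sit-ug
1. b -> p, g -> k, z -> s / _ #: fires at position(s) 14: ipdidugfosituk
2. f -> v, k -> g / V _ V: no change
surface: ipdidugfosituk


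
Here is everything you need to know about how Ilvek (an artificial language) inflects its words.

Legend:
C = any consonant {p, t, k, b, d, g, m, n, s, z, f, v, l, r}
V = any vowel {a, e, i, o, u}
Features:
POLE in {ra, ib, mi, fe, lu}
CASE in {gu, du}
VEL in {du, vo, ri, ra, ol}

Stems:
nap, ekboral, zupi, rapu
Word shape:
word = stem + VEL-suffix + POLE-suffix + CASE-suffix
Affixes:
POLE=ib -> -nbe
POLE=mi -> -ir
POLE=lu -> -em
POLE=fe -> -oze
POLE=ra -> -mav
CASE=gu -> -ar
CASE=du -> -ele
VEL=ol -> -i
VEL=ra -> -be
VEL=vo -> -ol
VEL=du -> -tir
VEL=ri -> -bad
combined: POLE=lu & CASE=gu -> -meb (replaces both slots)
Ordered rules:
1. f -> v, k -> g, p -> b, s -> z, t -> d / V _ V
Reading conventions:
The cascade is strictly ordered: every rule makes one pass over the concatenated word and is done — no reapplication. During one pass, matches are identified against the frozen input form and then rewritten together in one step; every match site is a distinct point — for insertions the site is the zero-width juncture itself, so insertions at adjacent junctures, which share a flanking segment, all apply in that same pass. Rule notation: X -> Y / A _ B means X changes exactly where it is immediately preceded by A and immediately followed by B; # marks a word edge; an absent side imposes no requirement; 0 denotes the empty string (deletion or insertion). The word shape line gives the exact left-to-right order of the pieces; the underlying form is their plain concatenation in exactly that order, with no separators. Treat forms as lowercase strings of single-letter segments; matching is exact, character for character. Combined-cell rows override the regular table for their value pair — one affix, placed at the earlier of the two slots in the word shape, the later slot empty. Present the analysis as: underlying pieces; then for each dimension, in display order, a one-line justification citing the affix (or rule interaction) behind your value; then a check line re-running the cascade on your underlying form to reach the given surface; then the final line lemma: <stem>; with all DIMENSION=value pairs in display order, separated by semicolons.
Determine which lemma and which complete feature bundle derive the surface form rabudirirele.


underlying: rapu-tir-ir-ele
POLE=mi - signalled by the affix -ir
CASE=du - signalled by the affix -ele
VEL=du - signalled by the affix -tir
check: raputirirele -> rabudirirele
lemma: rapu; POLE=mi; CASE=du; VEL=du


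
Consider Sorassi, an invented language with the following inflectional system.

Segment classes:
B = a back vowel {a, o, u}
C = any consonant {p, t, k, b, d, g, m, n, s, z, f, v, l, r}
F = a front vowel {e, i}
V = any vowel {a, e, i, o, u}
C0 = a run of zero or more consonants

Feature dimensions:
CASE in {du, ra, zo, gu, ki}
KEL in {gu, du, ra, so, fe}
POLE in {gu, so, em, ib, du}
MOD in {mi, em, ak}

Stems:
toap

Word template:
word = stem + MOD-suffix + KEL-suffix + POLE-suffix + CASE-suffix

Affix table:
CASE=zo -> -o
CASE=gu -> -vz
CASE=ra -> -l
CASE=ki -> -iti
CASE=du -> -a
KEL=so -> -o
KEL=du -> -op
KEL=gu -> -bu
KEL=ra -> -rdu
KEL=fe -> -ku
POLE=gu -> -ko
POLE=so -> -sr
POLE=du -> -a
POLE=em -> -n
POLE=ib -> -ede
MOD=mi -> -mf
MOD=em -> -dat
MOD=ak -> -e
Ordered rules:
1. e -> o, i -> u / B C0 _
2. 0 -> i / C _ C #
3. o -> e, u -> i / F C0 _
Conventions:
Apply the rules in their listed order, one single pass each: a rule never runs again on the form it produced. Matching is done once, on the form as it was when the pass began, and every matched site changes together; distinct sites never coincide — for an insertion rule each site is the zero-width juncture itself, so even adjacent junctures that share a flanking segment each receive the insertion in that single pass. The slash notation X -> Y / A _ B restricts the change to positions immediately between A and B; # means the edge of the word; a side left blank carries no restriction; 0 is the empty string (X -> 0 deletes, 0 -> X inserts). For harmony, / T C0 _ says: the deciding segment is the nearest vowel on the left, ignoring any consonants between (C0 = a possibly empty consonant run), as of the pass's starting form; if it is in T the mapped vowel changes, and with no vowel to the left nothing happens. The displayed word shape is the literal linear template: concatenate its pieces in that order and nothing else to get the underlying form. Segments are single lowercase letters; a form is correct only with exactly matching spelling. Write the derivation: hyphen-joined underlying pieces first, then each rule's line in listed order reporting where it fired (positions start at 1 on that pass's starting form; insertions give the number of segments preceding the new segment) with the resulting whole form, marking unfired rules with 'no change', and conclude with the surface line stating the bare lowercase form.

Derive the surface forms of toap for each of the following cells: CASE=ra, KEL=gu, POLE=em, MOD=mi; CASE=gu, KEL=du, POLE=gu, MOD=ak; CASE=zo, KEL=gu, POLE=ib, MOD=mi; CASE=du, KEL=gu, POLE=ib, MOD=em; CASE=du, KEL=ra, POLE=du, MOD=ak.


cell CASE=ra, KEL=gu, POLE=em, MOD=mi:
underlying: toap-mf-bu-n-l
1. e -> o, i -> u / B C0 _: no change
2. 0 -> i / C _ C #: inserts after position(s) 9: toapmfbunil
3. o -> e, u -> i / F C0 _: no change
surface: toapmfbunil

cell CASE=gu, KEL=du, POLE=gu, MOD=ak:
underlying: toap-e-op-ko-vz
1. e -> o, i -> u / B C0 _: fires at position(s) 5: toapoopkovz
2. 0 -> i / C _ C #: inserts after position(s) 10: toapoopkoviz
3. o -> e, u -> i / F C0 _: no change
surface: toapoopkoviz

cell CASE=zo, KEL=gu, POLE=ib, MOD=mi:
underlying: toap-mf-bu-ede-o
1. e -> o, i -> u / B C0 _: fires at position(s) 9: toapmfbuodeo
2. 0 -> i / C _ C #: no change
3. o -> e, u -> i / F C0 _: fires at position(s) 12: toapmfbuodee
surface: toapmfbuodee

cell CASE=du, KEL=gu, POLE=ib, MOD=em:
underlying: toap-dat-bu-ede-a
1. e -> o, i -> u / B C0 _: fires at position(s) 10: toapdatbuodea
2. 0 -> i / C _ C #: no change
3. o -> e, u -> i / F C0 _: no change
surface: toapdatbuodea

cell CASE=du, KEL=ra, POLE=du, MOD=ak:
underlying: toap-e-rdu-a-a
1. e -> o, i -> u / B C0 _: fires at position(s) 5: toaporduaa
2. 0 -> i / C _ C #: no change
3. o -> e, u -> i / F C0 _: no change
surface: toaporduaa


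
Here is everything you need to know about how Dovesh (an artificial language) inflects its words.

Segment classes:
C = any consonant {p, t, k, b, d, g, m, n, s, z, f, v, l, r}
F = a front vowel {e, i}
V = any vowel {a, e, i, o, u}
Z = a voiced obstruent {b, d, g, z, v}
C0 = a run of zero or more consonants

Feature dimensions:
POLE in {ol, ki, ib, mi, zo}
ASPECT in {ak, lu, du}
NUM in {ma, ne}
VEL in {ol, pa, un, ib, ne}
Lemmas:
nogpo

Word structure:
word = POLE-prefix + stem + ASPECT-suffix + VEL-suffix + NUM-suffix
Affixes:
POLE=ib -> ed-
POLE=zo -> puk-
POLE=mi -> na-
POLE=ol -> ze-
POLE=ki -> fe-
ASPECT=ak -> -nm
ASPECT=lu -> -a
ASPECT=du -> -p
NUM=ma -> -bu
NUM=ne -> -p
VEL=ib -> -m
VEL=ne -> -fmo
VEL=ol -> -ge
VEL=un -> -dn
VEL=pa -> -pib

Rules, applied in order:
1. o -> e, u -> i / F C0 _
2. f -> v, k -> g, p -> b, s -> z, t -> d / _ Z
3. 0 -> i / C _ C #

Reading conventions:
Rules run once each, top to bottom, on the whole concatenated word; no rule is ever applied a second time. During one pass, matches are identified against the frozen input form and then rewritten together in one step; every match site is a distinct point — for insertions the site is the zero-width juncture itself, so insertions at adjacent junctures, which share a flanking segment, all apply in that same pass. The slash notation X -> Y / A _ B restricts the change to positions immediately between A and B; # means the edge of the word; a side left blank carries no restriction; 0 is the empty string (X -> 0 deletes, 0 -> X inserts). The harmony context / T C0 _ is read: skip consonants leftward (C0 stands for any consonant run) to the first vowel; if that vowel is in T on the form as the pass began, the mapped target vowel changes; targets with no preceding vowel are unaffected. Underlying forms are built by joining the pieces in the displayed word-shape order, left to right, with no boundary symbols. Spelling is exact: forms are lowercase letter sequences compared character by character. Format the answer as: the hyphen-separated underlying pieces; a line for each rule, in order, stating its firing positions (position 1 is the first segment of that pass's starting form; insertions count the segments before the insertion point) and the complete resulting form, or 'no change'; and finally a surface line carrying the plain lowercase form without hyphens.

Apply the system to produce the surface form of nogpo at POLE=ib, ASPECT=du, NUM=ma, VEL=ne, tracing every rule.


underlying: ed-nogpo-p-fmo-bu
1. o -> e, u -> i / F C0 _: fires at position(s) 4: ednegpopfmobu
2. f -> v, k -> g, p -> b, s -> z, t -> d / _ Z: no change
3. 0 -> i / C _ C #: no change
surface: ednegpopfmobu


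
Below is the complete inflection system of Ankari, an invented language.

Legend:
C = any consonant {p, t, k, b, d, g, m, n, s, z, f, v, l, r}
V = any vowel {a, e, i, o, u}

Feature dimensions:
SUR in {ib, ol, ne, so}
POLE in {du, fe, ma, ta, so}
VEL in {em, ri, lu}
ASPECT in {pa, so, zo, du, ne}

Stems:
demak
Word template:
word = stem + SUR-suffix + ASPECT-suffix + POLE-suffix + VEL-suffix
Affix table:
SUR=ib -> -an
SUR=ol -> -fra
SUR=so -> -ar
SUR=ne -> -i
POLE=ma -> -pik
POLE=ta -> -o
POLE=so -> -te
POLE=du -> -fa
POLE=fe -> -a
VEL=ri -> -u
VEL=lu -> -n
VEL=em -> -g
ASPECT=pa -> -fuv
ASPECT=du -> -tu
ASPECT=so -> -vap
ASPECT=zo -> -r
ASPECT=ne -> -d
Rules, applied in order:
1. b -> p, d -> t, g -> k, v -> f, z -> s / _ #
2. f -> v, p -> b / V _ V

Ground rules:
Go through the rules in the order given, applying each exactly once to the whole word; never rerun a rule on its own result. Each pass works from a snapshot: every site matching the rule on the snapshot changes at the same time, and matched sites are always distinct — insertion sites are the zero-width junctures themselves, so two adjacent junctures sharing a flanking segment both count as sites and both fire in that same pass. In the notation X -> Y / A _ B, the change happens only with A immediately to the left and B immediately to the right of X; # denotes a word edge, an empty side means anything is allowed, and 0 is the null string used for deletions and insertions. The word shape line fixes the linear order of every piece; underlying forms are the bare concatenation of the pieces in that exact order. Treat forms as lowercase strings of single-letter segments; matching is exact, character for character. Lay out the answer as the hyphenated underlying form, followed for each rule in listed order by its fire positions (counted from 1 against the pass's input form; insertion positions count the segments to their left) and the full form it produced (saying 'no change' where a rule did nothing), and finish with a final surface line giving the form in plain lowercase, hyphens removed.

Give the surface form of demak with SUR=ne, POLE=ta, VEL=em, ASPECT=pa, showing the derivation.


underlying: demak-i-fuv-o-g
1. b -> p, d -> t, g -> k, v -> f, z -> s / _ #: fires at position(s) 11: demakifuvok
2. f -> v, p -> b / V _ V: fires at position(s) 7: demakivuvok
surface: demakivuvok


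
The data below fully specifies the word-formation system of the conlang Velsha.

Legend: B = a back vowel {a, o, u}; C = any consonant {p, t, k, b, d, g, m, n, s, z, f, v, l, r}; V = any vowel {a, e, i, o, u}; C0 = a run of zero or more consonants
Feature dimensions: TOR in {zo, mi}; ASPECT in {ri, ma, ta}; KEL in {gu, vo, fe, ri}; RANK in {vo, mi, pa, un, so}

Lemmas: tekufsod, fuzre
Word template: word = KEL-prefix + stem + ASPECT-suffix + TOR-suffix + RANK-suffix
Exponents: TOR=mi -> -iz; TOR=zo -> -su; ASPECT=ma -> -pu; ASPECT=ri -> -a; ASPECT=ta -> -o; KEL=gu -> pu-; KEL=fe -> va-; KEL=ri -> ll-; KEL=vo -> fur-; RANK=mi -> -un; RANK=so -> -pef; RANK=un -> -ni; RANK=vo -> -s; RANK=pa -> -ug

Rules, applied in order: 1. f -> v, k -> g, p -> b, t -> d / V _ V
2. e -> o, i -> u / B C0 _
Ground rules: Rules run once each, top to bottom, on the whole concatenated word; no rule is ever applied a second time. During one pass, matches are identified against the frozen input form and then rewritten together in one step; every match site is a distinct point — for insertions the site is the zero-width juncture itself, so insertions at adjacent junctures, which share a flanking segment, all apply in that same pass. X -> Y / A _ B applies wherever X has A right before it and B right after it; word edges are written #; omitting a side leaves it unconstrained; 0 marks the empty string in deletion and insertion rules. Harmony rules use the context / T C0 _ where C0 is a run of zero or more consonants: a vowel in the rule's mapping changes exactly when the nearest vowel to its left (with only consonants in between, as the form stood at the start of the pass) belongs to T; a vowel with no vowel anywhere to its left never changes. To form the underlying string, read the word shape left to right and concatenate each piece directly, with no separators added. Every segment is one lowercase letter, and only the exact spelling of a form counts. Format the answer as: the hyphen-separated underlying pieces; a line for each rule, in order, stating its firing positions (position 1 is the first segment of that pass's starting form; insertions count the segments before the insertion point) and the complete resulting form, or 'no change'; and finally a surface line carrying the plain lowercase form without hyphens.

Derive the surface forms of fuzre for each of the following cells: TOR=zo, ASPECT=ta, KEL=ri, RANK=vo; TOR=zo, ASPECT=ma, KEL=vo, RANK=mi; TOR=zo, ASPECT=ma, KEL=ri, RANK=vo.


cell TOR=zo, ASPECT=ta, KEL=ri, RANK=vo:
underlying: ll-fuzre-o-su-s
1. f -> v, k -> g, p -> b, t -> d / V _ V: no change
2. e -> o, i -> u / B C0 _: fires at position(s) 7: llfuzroosus
surface: llfuzroosus

cell TOR=zo, ASPECT=ma, KEL=vo, RANK=mi:
underlying: fur-fuzre-pu-su-un
1. f -> v, k -> g, p -> b, t -> d / V _ V: fires at position(s) 9: furfuzrebusuun
2. e -> o, i -> u / B C0 _: fires at position(s) 8: furfuzrobusuun
surface: furfuzrobusuun

cell TOR=zo, ASPECT=ma, KEL=ri, RANK=vo:
underlying: ll-fuzre-pu-su-s
1. f -> v, k -> g, p -> b, t -> d / V _ V: fires at position(s) 8: llfuzrebusus
2. e -> o, i -> u / B C0 _: fires at position(s) 7: llfuzrobusus
surface: llfuzrobusus


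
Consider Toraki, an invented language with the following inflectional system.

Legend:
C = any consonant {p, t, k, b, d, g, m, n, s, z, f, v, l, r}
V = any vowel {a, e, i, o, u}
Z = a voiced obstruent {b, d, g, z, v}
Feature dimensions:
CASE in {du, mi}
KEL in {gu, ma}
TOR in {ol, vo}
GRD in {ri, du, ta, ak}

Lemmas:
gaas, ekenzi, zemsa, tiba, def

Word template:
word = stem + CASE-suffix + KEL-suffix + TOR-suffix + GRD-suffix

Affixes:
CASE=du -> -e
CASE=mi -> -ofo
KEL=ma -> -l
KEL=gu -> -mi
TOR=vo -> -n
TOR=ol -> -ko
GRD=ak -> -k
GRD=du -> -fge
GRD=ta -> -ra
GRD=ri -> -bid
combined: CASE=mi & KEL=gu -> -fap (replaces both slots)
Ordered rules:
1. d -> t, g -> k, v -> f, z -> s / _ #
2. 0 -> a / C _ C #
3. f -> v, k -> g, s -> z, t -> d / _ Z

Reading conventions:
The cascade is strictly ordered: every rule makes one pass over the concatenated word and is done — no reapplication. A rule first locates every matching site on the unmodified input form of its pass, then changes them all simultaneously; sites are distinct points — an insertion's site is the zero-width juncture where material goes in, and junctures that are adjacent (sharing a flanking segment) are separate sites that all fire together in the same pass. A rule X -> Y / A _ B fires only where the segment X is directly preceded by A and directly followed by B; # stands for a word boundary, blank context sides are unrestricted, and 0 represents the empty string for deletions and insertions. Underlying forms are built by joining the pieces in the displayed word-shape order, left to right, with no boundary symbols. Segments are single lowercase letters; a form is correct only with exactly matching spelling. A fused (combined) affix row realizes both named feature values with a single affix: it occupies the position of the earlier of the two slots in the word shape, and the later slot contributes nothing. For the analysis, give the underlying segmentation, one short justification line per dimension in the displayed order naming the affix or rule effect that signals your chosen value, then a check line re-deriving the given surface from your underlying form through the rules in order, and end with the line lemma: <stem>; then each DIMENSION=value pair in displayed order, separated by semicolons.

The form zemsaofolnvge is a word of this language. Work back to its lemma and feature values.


underlying: zemsa-ofo-l-n-fge
CASE=mi - signalled by the affix -ofo
KEL=ma - signalled by the affix -l
TOR=vo - signalled by the affix -n
GRD=du - signalled by the affix -fge
check: zemsaofolnfge -> zemsaofolnfge -> zemsaofolnfge -> zemsaofolnvge
lemma: zemsa; CASE=mi; KEL=ma; TOR=vo; GRD=du


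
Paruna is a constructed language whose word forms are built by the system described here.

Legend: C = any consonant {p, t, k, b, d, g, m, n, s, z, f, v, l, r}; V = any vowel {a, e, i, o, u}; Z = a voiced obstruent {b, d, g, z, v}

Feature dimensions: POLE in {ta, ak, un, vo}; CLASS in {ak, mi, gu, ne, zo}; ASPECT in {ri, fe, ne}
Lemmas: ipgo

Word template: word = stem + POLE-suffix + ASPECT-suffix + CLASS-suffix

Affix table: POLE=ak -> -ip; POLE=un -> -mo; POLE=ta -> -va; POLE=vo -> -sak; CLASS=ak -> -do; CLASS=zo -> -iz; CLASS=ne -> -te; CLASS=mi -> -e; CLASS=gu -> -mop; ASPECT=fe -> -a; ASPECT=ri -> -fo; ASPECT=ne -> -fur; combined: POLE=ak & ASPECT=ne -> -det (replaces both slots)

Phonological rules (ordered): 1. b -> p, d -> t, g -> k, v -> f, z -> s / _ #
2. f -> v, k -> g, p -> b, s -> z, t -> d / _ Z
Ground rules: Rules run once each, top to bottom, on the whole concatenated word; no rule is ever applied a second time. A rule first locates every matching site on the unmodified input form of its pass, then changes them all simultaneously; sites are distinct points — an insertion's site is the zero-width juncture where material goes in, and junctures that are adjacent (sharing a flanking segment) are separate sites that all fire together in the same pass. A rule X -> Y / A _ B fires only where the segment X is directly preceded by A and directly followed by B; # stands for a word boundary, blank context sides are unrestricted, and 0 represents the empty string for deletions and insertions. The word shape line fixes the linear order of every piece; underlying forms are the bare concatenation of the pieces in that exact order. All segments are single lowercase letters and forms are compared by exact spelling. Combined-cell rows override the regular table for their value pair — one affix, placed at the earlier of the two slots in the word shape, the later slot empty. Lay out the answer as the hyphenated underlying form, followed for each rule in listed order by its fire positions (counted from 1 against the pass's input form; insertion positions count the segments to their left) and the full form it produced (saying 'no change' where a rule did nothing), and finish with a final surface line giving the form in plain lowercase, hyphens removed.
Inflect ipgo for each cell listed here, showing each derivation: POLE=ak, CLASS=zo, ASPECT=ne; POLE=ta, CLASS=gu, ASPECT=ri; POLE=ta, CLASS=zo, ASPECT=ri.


cell POLE=ak, CLASS=zo, ASPECT=ne:
underlying: ipgo-det-iz
1. b -> p, d -> t, g -> k, v -> f, z -> s / _ #: fires at position(s) 9: ipgodetis
2. f -> v, k -> g, p -> b, s -> z, t -> d / _ Z: fires at position(s) 2: ibgodetis
surface: ibgodetis

cell POLE=ta, CLASS=gu, ASPECT=ri:
underlying: ipgo-va-fo-mop
1. b -> p, d -> t, g -> k, v -> f, z -> s / _ #: no change
2. f -> v, k -> g, p -> b, s -> z, t -> d / _ Z: fires at position(s) 2: ibgovafomop
surface: ibgovafomop

cell POLE=ta, CLASS=zo, ASPECT=ri:
underlying: ipgo-va-fo-iz
1. b -> p, d -> t, g -> k, v -> f, z -> s / _ #: fires at position(s) 10: ipgovafois
2. f -> v, k -> g, p -> b, s -> z, t -> d / _ Z: fires at position(s) 2: ibgovafois
surface: ibgovafois


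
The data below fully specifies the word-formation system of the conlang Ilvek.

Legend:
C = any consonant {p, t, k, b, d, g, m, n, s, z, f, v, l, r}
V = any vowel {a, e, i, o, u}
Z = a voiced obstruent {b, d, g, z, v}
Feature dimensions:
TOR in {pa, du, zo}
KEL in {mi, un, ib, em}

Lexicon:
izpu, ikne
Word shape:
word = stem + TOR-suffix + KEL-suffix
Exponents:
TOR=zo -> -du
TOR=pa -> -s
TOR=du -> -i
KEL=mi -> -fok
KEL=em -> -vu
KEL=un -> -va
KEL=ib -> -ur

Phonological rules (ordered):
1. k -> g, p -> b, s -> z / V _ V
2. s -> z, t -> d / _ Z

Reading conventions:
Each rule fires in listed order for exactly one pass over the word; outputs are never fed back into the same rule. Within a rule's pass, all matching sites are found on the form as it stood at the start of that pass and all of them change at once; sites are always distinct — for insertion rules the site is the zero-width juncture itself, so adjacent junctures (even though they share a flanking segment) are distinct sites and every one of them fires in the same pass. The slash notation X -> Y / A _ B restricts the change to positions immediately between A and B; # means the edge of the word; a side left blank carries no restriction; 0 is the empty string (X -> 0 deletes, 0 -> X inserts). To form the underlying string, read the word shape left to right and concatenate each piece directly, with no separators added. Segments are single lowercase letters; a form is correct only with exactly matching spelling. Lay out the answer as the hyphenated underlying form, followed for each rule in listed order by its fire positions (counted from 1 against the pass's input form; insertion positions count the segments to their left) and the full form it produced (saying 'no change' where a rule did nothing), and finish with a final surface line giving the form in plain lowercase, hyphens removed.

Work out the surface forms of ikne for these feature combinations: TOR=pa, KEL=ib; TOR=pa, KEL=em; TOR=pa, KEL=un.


cell TOR=pa, KEL=ib:
underlying: ikne-s-ur
1. k -> g, p -> b, s -> z / V _ V: fires at position(s) 5: iknezur
2. s -> z, t -> d / _ Z: no change
surface: iknezur

cell TOR=pa, KEL=em:
underlying: ikne-s-vu
1. k -> g, p -> b, s -> z / V _ V: no change
2. s -> z, t -> d / _ Z: fires at position(s) 5: iknezvu
surface: iknezvu

cell TOR=pa, KEL=un:
underlying: ikne-s-va
1. k -> g, p -> b, s -> z / V _ V: no change
2. s -> z, t -> d / _ Z: fires at position(s) 5: iknezva
surface: iknezva


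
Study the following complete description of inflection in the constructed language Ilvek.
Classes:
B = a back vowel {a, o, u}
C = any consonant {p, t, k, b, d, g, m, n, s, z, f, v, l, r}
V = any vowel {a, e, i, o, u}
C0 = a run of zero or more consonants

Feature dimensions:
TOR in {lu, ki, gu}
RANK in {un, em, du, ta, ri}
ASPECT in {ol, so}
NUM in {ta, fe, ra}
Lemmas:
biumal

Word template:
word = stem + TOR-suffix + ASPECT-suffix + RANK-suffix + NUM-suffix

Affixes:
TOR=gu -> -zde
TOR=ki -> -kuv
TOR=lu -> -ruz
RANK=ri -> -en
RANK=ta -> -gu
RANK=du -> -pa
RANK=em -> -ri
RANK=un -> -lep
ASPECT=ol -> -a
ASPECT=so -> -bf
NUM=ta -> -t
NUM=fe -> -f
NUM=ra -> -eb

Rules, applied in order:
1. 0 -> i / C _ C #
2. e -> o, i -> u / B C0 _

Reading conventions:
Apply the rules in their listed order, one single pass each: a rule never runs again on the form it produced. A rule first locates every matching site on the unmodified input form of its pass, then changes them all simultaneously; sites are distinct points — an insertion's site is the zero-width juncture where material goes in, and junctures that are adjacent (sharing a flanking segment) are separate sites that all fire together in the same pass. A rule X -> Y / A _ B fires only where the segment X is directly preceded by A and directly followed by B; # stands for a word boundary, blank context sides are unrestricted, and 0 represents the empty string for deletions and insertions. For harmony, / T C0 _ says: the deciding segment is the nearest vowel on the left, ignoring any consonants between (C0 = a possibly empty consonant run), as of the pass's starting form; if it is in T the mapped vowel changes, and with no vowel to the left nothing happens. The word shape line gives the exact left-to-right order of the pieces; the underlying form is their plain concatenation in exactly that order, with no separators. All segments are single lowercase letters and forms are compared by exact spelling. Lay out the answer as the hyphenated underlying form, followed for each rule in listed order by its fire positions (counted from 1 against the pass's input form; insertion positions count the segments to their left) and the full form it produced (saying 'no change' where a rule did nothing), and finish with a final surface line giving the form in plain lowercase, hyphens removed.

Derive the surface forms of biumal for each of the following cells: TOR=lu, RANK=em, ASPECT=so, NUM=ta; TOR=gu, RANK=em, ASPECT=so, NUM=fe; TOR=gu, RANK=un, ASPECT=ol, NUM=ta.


cell TOR=lu, RANK=em, ASPECT=so, NUM=ta:
underlying: biumal-ruz-bf-ri-t
1. 0 -> i / C _ C #: no change
2. e -> o, i -> u / B C0 _: fires at position(s) 13: biumalruzbfrut
surface: biumalruzbfrut

cell TOR=gu, RANK=em, ASPECT=so, NUM=fe:
underlying: biumal-zde-bf-ri-f
1. 0 -> i / C _ C #: no change
2. e -> o, i -> u / B C0 _: fires at position(s) 9: biumalzdobfrif
surface: biumalzdobfrif

cell TOR=gu, RANK=un, ASPECT=ol, NUM=ta:
underlying: biumal-zde-a-lep-t
1. 0 -> i / C _ C #: inserts after position(s) 13: biumalzdealepit
2. e -> o, i -> u / B C0 _: fires at position(s) 9, 12: biumalzdoalopit
surface: biumalzdoalopit


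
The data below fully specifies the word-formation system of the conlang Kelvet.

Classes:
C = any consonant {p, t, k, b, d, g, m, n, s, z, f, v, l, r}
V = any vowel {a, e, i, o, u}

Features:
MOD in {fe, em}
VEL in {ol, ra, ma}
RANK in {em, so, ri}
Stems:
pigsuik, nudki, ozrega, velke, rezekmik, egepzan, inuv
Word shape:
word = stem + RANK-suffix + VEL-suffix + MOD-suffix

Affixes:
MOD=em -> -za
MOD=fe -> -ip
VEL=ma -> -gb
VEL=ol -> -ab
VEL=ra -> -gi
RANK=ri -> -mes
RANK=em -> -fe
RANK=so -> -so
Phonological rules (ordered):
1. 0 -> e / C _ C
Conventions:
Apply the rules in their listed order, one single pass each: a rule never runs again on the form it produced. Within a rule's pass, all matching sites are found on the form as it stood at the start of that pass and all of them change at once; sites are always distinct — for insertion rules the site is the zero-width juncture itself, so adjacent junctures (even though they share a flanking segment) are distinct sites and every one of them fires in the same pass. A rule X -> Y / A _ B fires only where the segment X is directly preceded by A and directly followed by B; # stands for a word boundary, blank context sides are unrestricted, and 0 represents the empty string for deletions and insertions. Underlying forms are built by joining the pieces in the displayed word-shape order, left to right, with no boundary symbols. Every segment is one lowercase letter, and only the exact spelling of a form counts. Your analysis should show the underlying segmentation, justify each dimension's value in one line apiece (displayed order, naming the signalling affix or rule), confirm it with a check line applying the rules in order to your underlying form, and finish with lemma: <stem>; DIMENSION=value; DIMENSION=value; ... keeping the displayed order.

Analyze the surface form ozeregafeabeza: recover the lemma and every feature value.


underlying: ozrega-fe-ab-za
MOD=em - signalled by the affix -za
VEL=ol - signalled by the affix -ab
RANK=em - signalled by the affix -fe
check: ozregafeabza -> ozeregafeabeza
lemma: ozrega; MOD=em; VEL=ol; RANK=em


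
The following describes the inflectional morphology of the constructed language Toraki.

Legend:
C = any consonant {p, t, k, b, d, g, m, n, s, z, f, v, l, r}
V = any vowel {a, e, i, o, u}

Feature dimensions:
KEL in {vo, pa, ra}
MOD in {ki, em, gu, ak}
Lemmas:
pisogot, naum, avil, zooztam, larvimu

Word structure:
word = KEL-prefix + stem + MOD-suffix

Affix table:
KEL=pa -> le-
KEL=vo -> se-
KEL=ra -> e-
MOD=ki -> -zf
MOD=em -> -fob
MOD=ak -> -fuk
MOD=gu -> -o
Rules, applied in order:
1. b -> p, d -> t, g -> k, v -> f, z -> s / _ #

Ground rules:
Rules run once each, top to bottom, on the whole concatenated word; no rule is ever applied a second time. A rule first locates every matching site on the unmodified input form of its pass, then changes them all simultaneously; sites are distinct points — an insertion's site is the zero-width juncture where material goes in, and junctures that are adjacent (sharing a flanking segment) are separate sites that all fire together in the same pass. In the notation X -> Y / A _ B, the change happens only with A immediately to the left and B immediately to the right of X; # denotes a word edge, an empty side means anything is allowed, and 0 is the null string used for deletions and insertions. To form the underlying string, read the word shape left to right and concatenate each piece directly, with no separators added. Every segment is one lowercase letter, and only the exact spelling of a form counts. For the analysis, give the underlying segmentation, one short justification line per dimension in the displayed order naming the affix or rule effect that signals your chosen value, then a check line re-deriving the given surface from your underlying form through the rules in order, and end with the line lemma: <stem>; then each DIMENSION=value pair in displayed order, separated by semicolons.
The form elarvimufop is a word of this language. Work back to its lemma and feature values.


underlying: e-larvimu-fob
KEL=ra - signalled by the affix e-
MOD=em - signalled by the affix -fob
check: elarvimufob -> elarvimufop
lemma: larvimu; KEL=ra; MOD=em


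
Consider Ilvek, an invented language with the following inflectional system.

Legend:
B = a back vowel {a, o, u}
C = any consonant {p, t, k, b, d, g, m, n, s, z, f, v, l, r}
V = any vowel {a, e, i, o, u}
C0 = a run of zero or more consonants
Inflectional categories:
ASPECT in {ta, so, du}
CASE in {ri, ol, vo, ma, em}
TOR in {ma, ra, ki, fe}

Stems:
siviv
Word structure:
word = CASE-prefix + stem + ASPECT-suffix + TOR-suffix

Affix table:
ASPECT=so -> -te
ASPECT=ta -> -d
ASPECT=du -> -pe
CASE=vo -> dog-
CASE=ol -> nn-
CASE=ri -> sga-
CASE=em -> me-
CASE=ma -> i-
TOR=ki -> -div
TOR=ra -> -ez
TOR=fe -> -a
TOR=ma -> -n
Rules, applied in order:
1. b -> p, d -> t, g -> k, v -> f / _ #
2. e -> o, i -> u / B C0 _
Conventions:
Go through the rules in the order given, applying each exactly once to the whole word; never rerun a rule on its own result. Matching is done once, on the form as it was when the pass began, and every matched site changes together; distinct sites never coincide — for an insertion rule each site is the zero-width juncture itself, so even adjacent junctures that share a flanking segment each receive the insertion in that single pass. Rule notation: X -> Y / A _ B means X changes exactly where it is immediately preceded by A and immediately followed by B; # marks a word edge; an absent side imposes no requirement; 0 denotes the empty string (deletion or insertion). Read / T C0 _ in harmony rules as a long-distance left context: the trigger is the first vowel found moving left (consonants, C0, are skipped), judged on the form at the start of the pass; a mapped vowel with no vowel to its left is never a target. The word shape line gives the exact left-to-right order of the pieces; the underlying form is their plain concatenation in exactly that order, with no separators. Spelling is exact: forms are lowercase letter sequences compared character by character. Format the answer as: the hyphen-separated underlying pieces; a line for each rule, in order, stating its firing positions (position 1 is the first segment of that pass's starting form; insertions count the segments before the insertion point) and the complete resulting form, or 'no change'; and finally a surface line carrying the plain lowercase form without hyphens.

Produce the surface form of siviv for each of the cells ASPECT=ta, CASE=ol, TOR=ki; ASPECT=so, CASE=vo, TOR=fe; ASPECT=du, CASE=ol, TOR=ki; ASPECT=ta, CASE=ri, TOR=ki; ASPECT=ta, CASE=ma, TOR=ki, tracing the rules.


cell ASPECT=ta, CASE=ol, TOR=ki:
underlying: nn-siviv-d-div
1. b -> p, d -> t, g -> k, v -> f / _ #: fires at position(s) 11: nnsivivddif
2. e -> o, i -> u / B C0 _: no change
surface: nnsivivddif

cell ASPECT=so, CASE=vo, TOR=fe:
underlying: dog-siviv-te-a
1. b -> p, d -> t, g -> k, v -> f / _ #: no change
2. e -> o, i -> u / B C0 _: fires at position(s) 5: dogsuvivtea
surface: dogsuvivtea

cell ASPECT=du, CASE=ol, TOR=ki:
underlying: nn-siviv-pe-div
1. b -> p, d -> t, g -> k, v -> f / _ #: fires at position(s) 12: nnsivivpedif
2. e -> o, i -> u / B C0 _: no change
surface: nnsivivpedif

cell ASPECT=ta, CASE=ri, TOR=ki:
underlying: sga-siviv-d-div
1. b -> p, d -> t, g -> k, v -> f / _ #: fires at position(s) 12: sgasivivddif
2. e -> o, i -> u / B C0 _: fires at position(s) 5: sgasuvivddif
surface: sgasuvivddif

cell ASPECT=ta, CASE=ma, TOR=ki:
underlying: i-siviv-d-div
1. b -> p, d -> t, g -> k, v -> f / _ #: fires at position(s) 10: isivivddif
2. e -> o, i -> u / B C0 _: no change
surface: isivivddif
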